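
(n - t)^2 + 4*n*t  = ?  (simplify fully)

(n + t)^2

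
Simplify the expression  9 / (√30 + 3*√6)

(-3*√30 + 9*√6)/8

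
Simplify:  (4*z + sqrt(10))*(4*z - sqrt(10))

16*z^2 - 10

Product of conjugates: (P+Q)(P-Q) = P^2 - Q^2.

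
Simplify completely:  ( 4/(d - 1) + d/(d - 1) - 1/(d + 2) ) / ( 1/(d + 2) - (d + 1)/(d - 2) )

Numerator: 4/(d - 1) + d/(d - 1) - 1/(d + 2) = (d**2 + 5*d + 9)/(d**2 + d - 2)
Denominator: 1/(d + 2) - (d + 1)/(d - 2) = (-d**2 - 2*d - 4)/(d**2 - 4)
Divide: ((d**2 + 5*d + 9)/(d**2 + d - 2)) · ((d**2 - 4)/(-d**2 - 2*d - 4)) = (-d**3 - 3*d**2 + d + 18)/(d**3 + d**2 + 2*d - 4)

(-d**3 - 3*d**2 + d + 18)/(d**3 + d**2 + 2*d - 4)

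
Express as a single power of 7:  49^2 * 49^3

49^2 = 7^4; 49^3 = 7^6
Combine exponents: 7^10

7^10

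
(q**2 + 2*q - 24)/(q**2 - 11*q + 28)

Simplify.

Factor: q**2 + 2*q - 24 = (q - 4)*(q + 6);  q**2 - 11*q + 28 = (q - 7)*(q - 4)
Cancel the common factor (q - 4).

(q + 6)/(q - 7)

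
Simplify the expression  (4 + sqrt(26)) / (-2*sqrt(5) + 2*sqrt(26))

(4*sqrt(5) + sqrt(130) + 4*sqrt(26) + 26)/42

Multiply numerator and denominator by 2*sqrt(5) + 2*sqrt(26).
Denominator becomes 84; numerator becomes 8*sqrt(5) + 2*sqrt(130) + 8*sqrt(26) + 52.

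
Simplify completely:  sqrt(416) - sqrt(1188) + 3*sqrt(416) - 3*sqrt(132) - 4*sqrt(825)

-32*sqrt(33) + 16*sqrt(26)

sqrt(416) = 4*sqrt(26); sqrt(1188) = 6*sqrt(33); 3*sqrt(416) = 12*sqrt(26); 3*sqrt(132) = 6*sqrt(33); 4*sqrt(825) = 20*sqrt(33)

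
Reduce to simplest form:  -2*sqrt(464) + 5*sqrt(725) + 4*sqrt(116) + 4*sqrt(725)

45*sqrt(29)

2*sqrt(464) = 8*sqrt(29); 5*sqrt(725) = 25*sqrt(29); 4*sqrt(116) = 8*sqrt(29); 4*sqrt(725) = 20*sqrt(29)
Combine: (-8 + 25 + 8 + 20)·sqrt(29) = 45*sqrt(29)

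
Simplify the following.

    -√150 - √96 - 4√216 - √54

√150 = 5*√6; √96 = 4*√6; 4√216 = 24*√6; √54 = 3*√6
Combine: (-5 - 4 - 24 - 3)·√6 = -36*√6

-36*√6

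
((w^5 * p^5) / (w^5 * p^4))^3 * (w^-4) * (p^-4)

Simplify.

1/(p*w^4)

Inside the bracket: p^1
Raise to the power 3: p^3
Multiply by (w^-4) * (p^-4): add exponents.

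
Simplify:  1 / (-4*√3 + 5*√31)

Multiply numerator and denominator by 4*√3 + 5*√31.
Denominator becomes 727; numerator becomes 4*√3 + 5*√31.

(4*√3 + 5*√31)/727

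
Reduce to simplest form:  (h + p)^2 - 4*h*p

(h - p)^2

Expand the square and combine the 4*h*p term.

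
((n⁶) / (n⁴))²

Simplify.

Inside the bracket: n²
Raise to the power 2: n⁴

n⁴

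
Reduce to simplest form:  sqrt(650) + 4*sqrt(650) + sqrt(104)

sqrt(650) = 5*sqrt(26); 4*sqrt(650) = 20*sqrt(26); sqrt(104) = 2*sqrt(26)
Combine: (5 + 20 + 2)·sqrt(26) = 27*sqrt(26)

27*sqrt(26)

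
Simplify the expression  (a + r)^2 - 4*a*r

After expansion: a^2 - 2*a*r + r^2 — a perfect-square trinomial.

(a - r)^2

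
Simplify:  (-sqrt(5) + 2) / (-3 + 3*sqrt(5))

(-3 + sqrt(5))/12

Multiply numerator and denominator by -3*sqrt(5) - 3.
Denominator becomes -36; numerator becomes -3*sqrt(5) + 9.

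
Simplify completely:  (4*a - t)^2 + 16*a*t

After expansion: 16*a^2 + 8*a*t + t^2 — a perfect-square trinomial.

(4*a + t)^2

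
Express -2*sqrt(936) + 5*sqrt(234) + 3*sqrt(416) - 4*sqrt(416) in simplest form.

2*sqrt(936) = 12*sqrt(26); 5*sqrt(234) = 15*sqrt(26); 3*sqrt(416) = 12*sqrt(26); 4*sqrt(416) = 16*sqrt(26)
Combine: (-12 + 15 + 12 - 16)·sqrt(26) = -sqrt(26)

-sqrt(26)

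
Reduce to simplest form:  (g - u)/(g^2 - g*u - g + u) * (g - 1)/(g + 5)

1/(g + 5)

Factor: g^2 - g*u - g + u = (g - u)*(g - 1)
Cancel the common factors (g - 1), (g - u).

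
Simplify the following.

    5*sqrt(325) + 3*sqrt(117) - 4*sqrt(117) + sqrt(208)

26*sqrt(13)

5*sqrt(325) = 25*sqrt(13); 3*sqrt(117) = 9*sqrt(13); 4*sqrt(117) = 12*sqrt(13); sqrt(208) = 4*sqrt(13)
Combine: (25 + 9 - 12 + 4)·sqrt(13) = 26*sqrt(13)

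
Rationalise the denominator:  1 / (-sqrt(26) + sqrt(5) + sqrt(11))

Group as (sqrt(5) + sqrt(11)) - sqrt(26); multiply by (sqrt(5) + sqrt(11)) + sqrt(26), then rationalise the remaining surd.

(5*sqrt(26) + 10*sqrt(11) + 16*sqrt(5) + sqrt(1430))/60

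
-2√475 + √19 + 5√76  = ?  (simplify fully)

2√475 = 10*√19; √19 = √19; 5√76 = 10*√19
Combine: (-10 + 1 + 10)·√19 = √19

√19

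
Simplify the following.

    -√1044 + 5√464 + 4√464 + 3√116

√1044 = 6*√29; 5√464 = 20*√29; 4√464 = 16*√29; 3√116 = 6*√29
Combine: (-6 + 20 + 16 + 6)·√29 = 36*√29

36*√29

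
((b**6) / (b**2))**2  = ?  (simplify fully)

b**8

Inside the bracket: b**4
Raise to the power 2: b**8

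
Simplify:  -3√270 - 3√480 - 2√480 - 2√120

-33*√30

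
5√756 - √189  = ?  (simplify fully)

5√756 = 30*√21; √189 = 3*√21
Combine: (30 - 3)·√21 = 27*√21

27*√21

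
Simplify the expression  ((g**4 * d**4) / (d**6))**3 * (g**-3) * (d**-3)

g**9/d**9

Inside the bracket: g**4 * (d**-2)
Raise to the power 3: g**12 * (d**-6)
Multiply by (g**-3) * (d**-3): add exponents.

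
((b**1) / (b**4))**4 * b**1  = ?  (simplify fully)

b**(-11)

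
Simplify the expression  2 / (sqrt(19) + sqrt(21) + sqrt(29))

Group as (sqrt(21) + sqrt(29)) + sqrt(19); multiply by (sqrt(21) + sqrt(29)) - sqrt(19), then rationalise the remaining surd.

(-4*sqrt(11571) + 22*sqrt(29) + 54*sqrt(21) + 62*sqrt(19))/1475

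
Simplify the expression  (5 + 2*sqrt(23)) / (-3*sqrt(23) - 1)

Multiply numerator and denominator by -1 + 3*sqrt(23).
Denominator becomes -206; numerator becomes 13*sqrt(23) + 133.

(-133 - 13*sqrt(23))/206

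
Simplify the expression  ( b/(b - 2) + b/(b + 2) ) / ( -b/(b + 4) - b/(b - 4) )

(-b^2 + 16)/(b^2 - 4)

Numerator: b/(b - 2) + b/(b + 2) = 2*b^2/(b^2 - 4)
Denominator: -b/(b + 4) - b/(b - 4) = -2*b^2/(b^2 - 16)
Divide: (2*b^2/(b^2 - 4)) · (-(b^2 - 16)/(2*b^2)) = (-b^2 + 16)/(b^2 - 4)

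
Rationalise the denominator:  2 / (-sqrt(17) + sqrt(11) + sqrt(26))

Group as (sqrt(11) + sqrt(26)) - sqrt(17); multiply by (sqrt(11) + sqrt(26)) + sqrt(17), then rationalise the remaining surd.

(-10*sqrt(17) + sqrt(26) + 16*sqrt(11) + sqrt(4862))/186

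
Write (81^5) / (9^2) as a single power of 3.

3^16

81^5 = 3^20; 9^2 = 3^4
Combine exponents: 3^16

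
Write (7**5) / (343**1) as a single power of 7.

7**2

7**5 = 7**5; 343**1 = 7**3
Combine exponents: 7**2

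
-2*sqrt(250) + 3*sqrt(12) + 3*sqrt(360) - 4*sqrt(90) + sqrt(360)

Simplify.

2*sqrt(250) = 10*sqrt(10); 3*sqrt(12) = 6*sqrt(3); 3*sqrt(360) = 18*sqrt(10); 4*sqrt(90) = 12*sqrt(10); sqrt(360) = 6*sqrt(10)

2*sqrt(10) + 6*sqrt(3)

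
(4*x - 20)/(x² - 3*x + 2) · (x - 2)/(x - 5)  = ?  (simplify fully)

Factor: 4*x - 20 = 4·(x - 5);  x² - 3*x + 2 = (x - 2)·(x - 1)
Cancel the common factors (x - 2), (x - 5).

4/(x - 1)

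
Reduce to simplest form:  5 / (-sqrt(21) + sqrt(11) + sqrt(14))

Group as (sqrt(11) + sqrt(14)) - sqrt(21); multiply by (sqrt(11) + sqrt(14)) + sqrt(21), then rationalise the remaining surd.

(-2*sqrt(21) + 9*sqrt(14) + 12*sqrt(11) + 7*sqrt(66))/60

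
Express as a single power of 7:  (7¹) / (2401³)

7^(-11)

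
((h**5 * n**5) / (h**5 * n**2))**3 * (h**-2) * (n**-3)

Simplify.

n**6/h**2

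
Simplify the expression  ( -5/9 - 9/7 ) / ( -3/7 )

Numerator: -5/9 - 9/7 = -116/63
Denominator: -3/7 = -3/7
Divide: (-116/63) · (-7/3) = 116/27

116/27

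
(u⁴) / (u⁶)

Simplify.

u^(-2)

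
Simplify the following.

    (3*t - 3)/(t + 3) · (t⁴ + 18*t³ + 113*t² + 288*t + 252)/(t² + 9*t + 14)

3*t² + 15*t - 18

Factor: 3*t - 3 = 3·(t - 1);  t⁴ + 18*t³ + 113*t² + 288*t + 252 = (t + 3)·(t + 7)·(t + 6)·(t + 2);  t² + 9*t + 14 = (t + 7)·(t + 2)
Cancel the common factors (t + 3), (t + 7), (t + 2).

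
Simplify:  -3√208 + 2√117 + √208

-2*√13

3√208 = 12*√13; 2√117 = 6*√13; √208 = 4*√13
Combine: (-12 + 6 + 4)·√13 = -2*√13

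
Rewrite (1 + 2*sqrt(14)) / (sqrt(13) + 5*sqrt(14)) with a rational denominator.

Multiply numerator and denominator by -sqrt(13) + 5*sqrt(14).
Denominator becomes 337; numerator becomes -2*sqrt(182) - sqrt(13) + 5*sqrt(14) + 140.

(-2*sqrt(182) - sqrt(13) + 5*sqrt(14) + 140)/337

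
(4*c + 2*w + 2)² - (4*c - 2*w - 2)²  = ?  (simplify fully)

Only the odd-power cross terms survive.

32*c*(w + 1)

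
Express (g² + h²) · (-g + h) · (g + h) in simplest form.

Pair the conjugate factors: (h+g)(h-g) = -g² + h², then repeat with the next factor.

-g⁴ + h⁴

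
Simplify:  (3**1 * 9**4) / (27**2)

3**3

3**1 = 3**1; 9**4 = 3**8; 27**2 = 3**6
Combine exponents: 3**3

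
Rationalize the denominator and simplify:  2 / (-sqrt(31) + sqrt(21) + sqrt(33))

(-46*sqrt(31) + 38*sqrt(33) + 86*sqrt(21) + 12*sqrt(2387))/2243

Group as (sqrt(21) + sqrt(33)) - sqrt(31); multiply by (sqrt(21) + sqrt(33)) + sqrt(31), then rationalise the remaining surd.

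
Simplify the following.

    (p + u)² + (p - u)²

Only the even-power cross terms survive.

2*p² + 2*u²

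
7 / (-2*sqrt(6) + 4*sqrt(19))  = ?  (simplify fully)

Multiply numerator and denominator by 2*sqrt(6) + 4*sqrt(19).
Denominator becomes 280; numerator becomes 14*sqrt(6) + 28*sqrt(19).

(sqrt(6) + 2*sqrt(19))/20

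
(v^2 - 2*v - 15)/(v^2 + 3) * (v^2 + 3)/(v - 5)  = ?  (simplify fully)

v + 3

Factor: v^2 - 2*v - 15 = (v + 3)*(v - 5)
Cancel the common factors (v^2 + 3), (v - 5).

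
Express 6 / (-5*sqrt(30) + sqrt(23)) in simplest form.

Multiply numerator and denominator by sqrt(23) + 5*sqrt(30).
Denominator becomes -727; numerator becomes 6*sqrt(23) + 30*sqrt(30).

(-30*sqrt(30) - 6*sqrt(23))/727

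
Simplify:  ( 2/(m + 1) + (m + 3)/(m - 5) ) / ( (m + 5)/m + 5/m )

Numerator: 2/(m + 1) + (m + 3)/(m - 5) = (m² + 6*m - 7)/(m² - 4*m - 5)
Denominator: (m + 5)/m + 5/m = (m + 10)/m
Divide: ((m² + 6*m - 7)/(m² - 4*m - 5)) · (m/(m + 10)) = (m³ + 6*m² - 7*m)/(m³ + 6*m² - 45*m - 50)

(m³ + 6*m² - 7*m)/(m³ + 6*m² - 45*m - 50)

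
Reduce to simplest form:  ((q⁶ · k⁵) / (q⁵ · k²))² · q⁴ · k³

Inside the bracket: q¹ · k³
Raise to the power 2: q² · k⁶
Multiply by q⁴ · k³: add exponents.

k⁹*q⁶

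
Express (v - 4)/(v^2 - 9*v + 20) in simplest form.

Factor: v^2 - 9*v + 20 = (v - 5)*(v - 4)
Cancel the common factor (v - 4).

1/(v - 5)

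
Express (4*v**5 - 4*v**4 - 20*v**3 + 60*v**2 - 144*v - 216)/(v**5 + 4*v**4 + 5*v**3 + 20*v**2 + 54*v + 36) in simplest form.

(4*v - 12)/(v + 2)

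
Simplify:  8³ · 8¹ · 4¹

8³ = 2^9; 8¹ = 2^3; 4¹ = 2^2
Combine exponents: 2^14

2^14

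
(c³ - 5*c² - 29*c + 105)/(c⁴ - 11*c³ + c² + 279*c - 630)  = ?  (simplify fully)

1/(c - 6)

Factor: c³ - 5*c² - 29*c + 105 = (c - 7)·(c + 5)·(c - 3);  c⁴ - 11*c³ + c² + 279*c - 630 = (c + 5)·(c - 7)·(c - 3)·(c - 6)
Cancel the common factors (c - 3), (c - 7), (c + 5).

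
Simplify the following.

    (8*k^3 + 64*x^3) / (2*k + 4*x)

Factor as (a+b)(a^2-ab+b^2) with a=(4*x), b=(2*k).

4*k^2 - 8*k*x + 16*x^2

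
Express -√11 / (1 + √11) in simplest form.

Multiply numerator and denominator by -√11 + 1.
Denominator becomes -10; numerator becomes -√11 + 11.

(-11 + √11)/10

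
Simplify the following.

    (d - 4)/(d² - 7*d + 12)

Factor: d² - 7*d + 12 = (d - 4)·(d - 3)
Cancel the common factor (d - 4).

1/(d - 3)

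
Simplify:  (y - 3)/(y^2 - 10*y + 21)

1/(y - 7)

Factor: y^2 - 10*y + 21 = (y - 7)*(y - 3)
Cancel the common factor (y - 3).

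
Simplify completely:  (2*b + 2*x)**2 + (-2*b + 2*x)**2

8*b**2 + 8*x**2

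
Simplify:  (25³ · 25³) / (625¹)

25³ = 5^6; 25³ = 5^6; 625¹ = 5^4
Combine exponents: 5^8

5^8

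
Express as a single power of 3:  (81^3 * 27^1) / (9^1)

81^3 = 3^12; 27^1 = 3^3; 9^1 = 3^2
Combine exponents: 3^13

3^13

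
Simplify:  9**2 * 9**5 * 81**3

3**26

9**2 = 3**4; 9**5 = 3**10; 81**3 = 3**12
Combine exponents: 3**26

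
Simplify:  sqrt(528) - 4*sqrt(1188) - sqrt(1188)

-26*sqrt(33)

sqrt(528) = 4*sqrt(33); 4*sqrt(1188) = 24*sqrt(33); sqrt(1188) = 6*sqrt(33)
Combine: (4 - 24 - 6)·sqrt(33) = -26*sqrt(33)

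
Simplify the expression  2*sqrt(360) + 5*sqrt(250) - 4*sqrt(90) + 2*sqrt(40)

29*sqrt(10)

2*sqrt(360) = 12*sqrt(10); 5*sqrt(250) = 25*sqrt(10); 4*sqrt(90) = 12*sqrt(10); 2*sqrt(40) = 4*sqrt(10)
Combine: (12 + 25 - 12 + 4)·sqrt(10) = 29*sqrt(10)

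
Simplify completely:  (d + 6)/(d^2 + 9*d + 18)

1/(d + 3)

Factor: d^2 + 9*d + 18 = (d + 3)*(d + 6)
Cancel the common factor (d + 6).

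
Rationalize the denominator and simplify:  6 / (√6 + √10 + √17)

(-24*√255 - 6*√17 + 78*√10 + 126*√6)/239

Group as (√6 + √10) + √17; multiply by (√6 + √10) - √17, then rationalise the remaining surd.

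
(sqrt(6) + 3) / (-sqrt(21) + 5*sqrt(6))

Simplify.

Multiply numerator and denominator by sqrt(21) + 5*sqrt(6).
Denominator becomes 129; numerator becomes 3*sqrt(14) + 3*sqrt(21) + 30 + 15*sqrt(6).

(sqrt(14) + sqrt(21) + 10 + 5*sqrt(6))/43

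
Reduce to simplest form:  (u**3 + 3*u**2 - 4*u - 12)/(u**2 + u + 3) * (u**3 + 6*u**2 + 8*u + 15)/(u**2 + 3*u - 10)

u**2 + 5*u + 6

Factor: u**3 + 3*u**2 - 4*u - 12 = (u + 2)*(u - 2)*(u + 3);  u**3 + 6*u**2 + 8*u + 15 = (u + 5)*(u**2 + u + 3);  u**2 + 3*u - 10 = (u - 2)*(u + 5)
Cancel the common factors (u**2 + u + 3), (u - 2), (u + 5).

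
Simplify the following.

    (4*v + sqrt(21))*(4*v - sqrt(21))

16*v**2 - 21

Difference of squares with P = 4*v, Q = sqrt(21).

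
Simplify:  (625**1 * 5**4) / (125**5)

5**(-7)

625**1 = 5**4; 5**4 = 5**4; 125**5 = 5**15
Combine exponents: 5**(-7)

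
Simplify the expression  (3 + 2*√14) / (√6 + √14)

Multiply numerator and denominator by -√6 + √14.
Denominator becomes 8; numerator becomes -4*√21 - 3*√6 + 3*√14 + 28.

(-4*√21 - 3*√6 + 3*√14 + 28)/8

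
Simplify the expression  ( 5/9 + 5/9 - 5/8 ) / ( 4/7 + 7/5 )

1225/4968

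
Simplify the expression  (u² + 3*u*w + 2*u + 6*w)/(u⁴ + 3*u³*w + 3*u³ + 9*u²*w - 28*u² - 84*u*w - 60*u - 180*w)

Factor: u² + 3*u*w + 2*u + 6*w = (u + 3*w)·(u + 2);  u⁴ + 3*u³*w + 3*u³ + 9*u²*w - 28*u² - 84*u*w - 60*u - 180*w = (u + 3*w)·(u + 2)·(u + 6)·(u - 5)
Cancel the common factors (u + 2), (u + 3*w).

1/(u² + u - 30)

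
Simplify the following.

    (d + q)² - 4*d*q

(d - q)²

Expand the square and combine the 4*d*q term.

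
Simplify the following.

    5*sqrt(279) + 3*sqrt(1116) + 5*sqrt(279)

48*sqrt(31)

5*sqrt(279) = 15*sqrt(31); 3*sqrt(1116) = 18*sqrt(31); 5*sqrt(279) = 15*sqrt(31)
Combine: (15 + 18 + 15)·sqrt(31) = 48*sqrt(31)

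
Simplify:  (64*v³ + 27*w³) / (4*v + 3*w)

Apply the sum-of-cubes factorisation and cancel (4*v + 3*w).

16*v² - 12*v*w + 9*w²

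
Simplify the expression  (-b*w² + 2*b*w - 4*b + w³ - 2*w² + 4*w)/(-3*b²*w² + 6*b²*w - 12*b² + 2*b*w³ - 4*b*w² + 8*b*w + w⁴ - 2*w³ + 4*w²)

Factor: -b*w² + 2*b*w - 4*b + w³ - 2*w² + 4*w = (w² - 2*w + 4)·(-b + w);  -3*b²*w² + 6*b²*w - 12*b² + 2*b*w³ - 4*b*w² + 8*b*w + w⁴ - 2*w³ + 4*w² = (3*b + w)·(w² - 2*w + 4)·(-b + w)
Cancel the common factors (w² - 2*w + 4), (-b + w).

1/(3*b + w)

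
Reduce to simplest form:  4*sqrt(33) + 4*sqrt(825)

4*sqrt(33) = 4*sqrt(33); 4*sqrt(825) = 20*sqrt(33)
Combine: (4 + 20)·sqrt(33) = 24*sqrt(33)

24*sqrt(33)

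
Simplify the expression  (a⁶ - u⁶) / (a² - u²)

Factor a^6 - u^6 and cancel (a² - u²).

a⁴ + a²*u² + u⁴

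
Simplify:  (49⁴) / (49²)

49⁴ = 7^8; 49² = 7^4
Combine exponents: 7^4

7^4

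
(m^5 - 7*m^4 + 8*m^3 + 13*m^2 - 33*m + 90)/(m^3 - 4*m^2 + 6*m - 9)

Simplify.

Factor: m^5 - 7*m^4 + 8*m^3 + 13*m^2 - 33*m + 90 = (m - 3)*(m + 2)*(m^2 - m + 3)*(m - 5);  m^3 - 4*m^2 + 6*m - 9 = (m - 3)*(m^2 - m + 3)
Cancel the common factors (m^2 - m + 3), (m - 3).

m^2 - 3*m - 10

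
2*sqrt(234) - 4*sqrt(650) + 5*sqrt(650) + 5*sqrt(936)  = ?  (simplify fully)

41*sqrt(26)

2*sqrt(234) = 6*sqrt(26); 4*sqrt(650) = 20*sqrt(26); 5*sqrt(650) = 25*sqrt(26); 5*sqrt(936) = 30*sqrt(26)
Combine: (6 - 20 + 25 + 30)·sqrt(26) = 41*sqrt(26)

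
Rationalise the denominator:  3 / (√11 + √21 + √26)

(-√6006 + 3*√26 + 8*√21 + 18*√11)/148

Group as (√21 + √26) + √11; multiply by (√21 + √26) - √11, then rationalise the remaining surd.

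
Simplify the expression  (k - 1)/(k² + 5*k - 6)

Factor: k² + 5*k - 6 = (k + 6)·(k - 1)
Cancel the common factor (k - 1).

1/(k + 6)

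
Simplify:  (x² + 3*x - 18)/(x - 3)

Factor: x² + 3*x - 18 = (x - 3)·(x + 6)
Cancel the common factor (x - 3).

x + 6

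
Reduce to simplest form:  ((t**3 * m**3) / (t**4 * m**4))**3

1/(m**3*t**3)

Inside the bracket: (t**-1) * (m**-1)
Raise to the power 3: (t**-3) * (m**-3)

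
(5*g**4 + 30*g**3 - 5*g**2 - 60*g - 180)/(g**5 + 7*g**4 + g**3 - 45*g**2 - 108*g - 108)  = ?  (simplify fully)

Factor: 5*g**4 + 30*g**3 - 5*g**2 - 60*g - 180 = 5*(g**2 + 2*g + 3)*(g + 6)*(g - 2);  g**5 + 7*g**4 + g**3 - 45*g**2 - 108*g - 108 = (g + 6)*(g + 2)*(g - 3)*(g**2 + 2*g + 3)
Cancel the common factors (g**2 + 2*g + 3), (g + 6).

(5*g - 10)/(g**2 - g - 6)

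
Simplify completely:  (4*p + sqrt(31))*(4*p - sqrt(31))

Product of conjugates: (P+Q)(P-Q) = P^2 - Q^2.

16*p^2 - 31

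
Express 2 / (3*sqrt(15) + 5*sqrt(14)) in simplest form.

(-6*sqrt(15) + 10*sqrt(14))/215

Multiply numerator and denominator by -5*sqrt(14) + 3*sqrt(15).
Denominator becomes -215; numerator becomes -10*sqrt(14) + 6*sqrt(15).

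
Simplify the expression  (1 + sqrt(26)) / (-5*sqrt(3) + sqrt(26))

(-5*sqrt(78) - 26 - 5*sqrt(3) - sqrt(26))/49

Multiply numerator and denominator by sqrt(26) + 5*sqrt(3).
Denominator becomes -49; numerator becomes sqrt(26) + 5*sqrt(3) + 26 + 5*sqrt(78).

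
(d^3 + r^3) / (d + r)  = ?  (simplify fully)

d^2 - d*r + r^2

Apply the sum-of-cubes factorisation and cancel (d + r).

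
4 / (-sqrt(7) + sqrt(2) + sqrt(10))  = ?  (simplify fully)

(-20*sqrt(7) - 4*sqrt(10) + 60*sqrt(2) + 16*sqrt(35))/55

Group as (sqrt(2) + sqrt(10)) - sqrt(7); multiply by (sqrt(2) + sqrt(10)) + sqrt(7), then rationalise the remaining surd.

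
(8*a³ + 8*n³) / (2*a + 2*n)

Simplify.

4*a² - 4*a*n + 4*n²

Apply the sum-of-cubes factorisation and cancel (2*a + 2*n).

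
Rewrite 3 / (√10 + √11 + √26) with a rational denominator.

(-12*√715 - 15*√26 + 75*√11 + 81*√10)/415

Group as (√10 + √11) + √26; multiply by (√10 + √11) - √26, then rationalise the remaining surd.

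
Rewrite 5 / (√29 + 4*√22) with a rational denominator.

(-5*√29 + 20*√22)/323

Multiply numerator and denominator by -4*√22 + √29.
Denominator becomes -323; numerator becomes -20*√22 + 5*√29.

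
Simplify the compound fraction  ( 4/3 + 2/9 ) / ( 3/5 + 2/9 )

70/37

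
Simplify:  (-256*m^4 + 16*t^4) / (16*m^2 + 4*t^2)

-16*m^2 + 4*t^2

-256*m^4 + 16*t^4 factors as 16*(-2*m + t)*(2*m + t)*(4*m^2 + t^2).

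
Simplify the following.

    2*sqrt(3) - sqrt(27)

2*sqrt(3) = 2*sqrt(3); sqrt(27) = 3*sqrt(3)
Combine: (2 - 3)·sqrt(3) = -sqrt(3)

-sqrt(3)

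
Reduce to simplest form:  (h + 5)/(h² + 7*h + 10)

1/(h + 2)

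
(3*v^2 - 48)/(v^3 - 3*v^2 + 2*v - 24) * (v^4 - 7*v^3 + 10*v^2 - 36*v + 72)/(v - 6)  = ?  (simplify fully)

Factor: 3*v^2 - 48 = 3*(v - 4)*(v + 4);  v^3 - 3*v^2 + 2*v - 24 = (v - 4)*(v^2 + v + 6);  v^4 - 7*v^3 + 10*v^2 - 36*v + 72 = (v - 2)*(v - 6)*(v^2 + v + 6)
Cancel the common factors (v^2 + v + 6), (v - 6), (v - 4).

3*v^2 + 6*v - 24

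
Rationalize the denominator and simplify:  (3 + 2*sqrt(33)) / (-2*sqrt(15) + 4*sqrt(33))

Multiply numerator and denominator by 2*sqrt(15) + 4*sqrt(33).
Denominator becomes 468; numerator becomes 6*sqrt(15) + 12*sqrt(33) + 12*sqrt(55) + 264.

(sqrt(15) + 2*sqrt(33) + 2*sqrt(55) + 44)/78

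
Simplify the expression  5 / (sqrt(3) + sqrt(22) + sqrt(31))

Group as (sqrt(22) + sqrt(31)) + sqrt(3); multiply by (sqrt(22) + sqrt(31)) - sqrt(3), then rationalise the remaining surd.

(-5*sqrt(2046) - 15*sqrt(31) + 30*sqrt(22) + 125*sqrt(3))/114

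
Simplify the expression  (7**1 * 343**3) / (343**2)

7**4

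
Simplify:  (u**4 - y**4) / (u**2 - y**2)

Difference of fourth powers: factor out (u**2 - y**2).

u**2 + y**2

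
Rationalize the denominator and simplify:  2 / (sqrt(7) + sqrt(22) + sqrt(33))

(-11*sqrt(42) - 2*sqrt(33) + 9*sqrt(22) + 24*sqrt(7))/150

Group as (sqrt(22) + sqrt(33)) + sqrt(7); multiply by (sqrt(22) + sqrt(33)) - sqrt(7), then rationalise the remaining surd.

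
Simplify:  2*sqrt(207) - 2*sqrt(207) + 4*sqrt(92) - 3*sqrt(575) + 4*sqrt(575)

2*sqrt(207) = 6*sqrt(23); 2*sqrt(207) = 6*sqrt(23); 4*sqrt(92) = 8*sqrt(23); 3*sqrt(575) = 15*sqrt(23); 4*sqrt(575) = 20*sqrt(23)
Combine: (6 - 6 + 8 - 15 + 20)·sqrt(23) = 13*sqrt(23)

13*sqrt(23)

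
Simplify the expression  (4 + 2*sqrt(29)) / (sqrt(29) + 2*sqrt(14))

(-58 - 4*sqrt(29) + 8*sqrt(14) + 4*sqrt(406))/27

Multiply numerator and denominator by -2*sqrt(14) + sqrt(29).
Denominator becomes -27; numerator becomes -4*sqrt(406) - 8*sqrt(14) + 4*sqrt(29) + 58.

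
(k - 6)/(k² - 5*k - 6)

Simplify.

1/(k + 1)

Factor: k² - 5*k - 6 = (k + 1)·(k - 6)
Cancel the common factor (k - 6).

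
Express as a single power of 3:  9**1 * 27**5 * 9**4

3**25

9**1 = 3**2; 27**5 = 3**15; 9**4 = 3**8
Combine exponents: 3**25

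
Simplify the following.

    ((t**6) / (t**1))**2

t**10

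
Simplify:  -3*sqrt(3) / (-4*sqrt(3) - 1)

Multiply numerator and denominator by -1 + 4*sqrt(3).
Denominator becomes -47; numerator becomes -36 + 3*sqrt(3).

(-3*sqrt(3) + 36)/47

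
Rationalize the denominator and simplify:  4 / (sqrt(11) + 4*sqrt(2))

Multiply numerator and denominator by -4*sqrt(2) + sqrt(11).
Denominator becomes -21; numerator becomes -16*sqrt(2) + 4*sqrt(11).

(-4*sqrt(11) + 16*sqrt(2))/21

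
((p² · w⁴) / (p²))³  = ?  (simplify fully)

w^12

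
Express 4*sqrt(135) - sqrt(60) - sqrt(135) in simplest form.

7*sqrt(15)

4*sqrt(135) = 12*sqrt(15); sqrt(60) = 2*sqrt(15); sqrt(135) = 3*sqrt(15)
Combine: (12 - 2 - 3)·sqrt(15) = 7*sqrt(15)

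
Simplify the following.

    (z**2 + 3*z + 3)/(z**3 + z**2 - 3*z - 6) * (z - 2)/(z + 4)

Factor: z**3 + z**2 - 3*z - 6 = (z - 2)*(z**2 + 3*z + 3)
Cancel the common factors (z**2 + 3*z + 3), (z - 2).

1/(z + 4)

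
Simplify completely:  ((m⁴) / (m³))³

Inside the bracket: m¹
Raise to the power 3: m³

m³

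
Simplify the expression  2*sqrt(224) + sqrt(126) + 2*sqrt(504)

2*sqrt(224) = 8*sqrt(14); sqrt(126) = 3*sqrt(14); 2*sqrt(504) = 12*sqrt(14)
Combine: (8 + 3 + 12)·sqrt(14) = 23*sqrt(14)

23*sqrt(14)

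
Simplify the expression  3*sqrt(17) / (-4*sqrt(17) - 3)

(-204 + 9*sqrt(17))/263

Multiply numerator and denominator by -3 + 4*sqrt(17).
Denominator becomes -263; numerator becomes -9*sqrt(17) + 204.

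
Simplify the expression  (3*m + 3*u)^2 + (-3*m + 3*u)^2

18*m^2 + 18*u^2

Write as f((3*u),(3*m)) + f((3*u),-(3*m)) and expand.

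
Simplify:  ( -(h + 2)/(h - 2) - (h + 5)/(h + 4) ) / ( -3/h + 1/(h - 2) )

Numerator: -(h + 2)/(h - 2) - (h + 5)/(h + 4) = (-2*h^2 - 9*h + 2)/(h^2 + 2*h - 8)
Denominator: -3/h + 1/(h - 2) = (-2*h + 6)/(h^2 - 2*h)
Divide: ((-2*h^2 - 9*h + 2)/(h^2 + 2*h - 8)) · ((h^2 - 2*h)/(-2*h + 6)) = (2*h^3 + 9*h^2 - 2*h)/(2*h^2 + 2*h - 24)

(2*h^3 + 9*h^2 - 2*h)/(2*h^2 + 2*h - 24)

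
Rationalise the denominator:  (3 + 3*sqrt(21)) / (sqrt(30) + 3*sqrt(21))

(-3*sqrt(70) - sqrt(30) + 3*sqrt(21) + 63)/53

Multiply numerator and denominator by -sqrt(30) + 3*sqrt(21).
Denominator becomes 159; numerator becomes -9*sqrt(70) - 3*sqrt(30) + 9*sqrt(21) + 189.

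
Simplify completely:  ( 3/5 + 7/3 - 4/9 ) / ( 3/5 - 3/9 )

Numerator: 3/5 + 7/3 - 4/9 = 112/45
Denominator: 3/5 - 3/9 = 4/15
Divide: (112/45) · (15/4) = 28/3

28/3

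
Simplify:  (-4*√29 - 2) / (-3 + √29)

Multiply numerator and denominator by -√29 - 3.
Denominator becomes -20; numerator becomes 14*√29 + 122.

(-61 - 7*√29)/10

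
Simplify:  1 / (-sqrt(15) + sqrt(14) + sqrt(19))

(-9*sqrt(15) + 5*sqrt(19) + 10*sqrt(14) + sqrt(3990))/370

Group as (sqrt(14) + sqrt(19)) - sqrt(15); multiply by (sqrt(14) + sqrt(19)) + sqrt(15), then rationalise the remaining surd.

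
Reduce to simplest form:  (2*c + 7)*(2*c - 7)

(2*c)^2 - (7)^2 = 4*c^2 - 49.

4*c^2 - 49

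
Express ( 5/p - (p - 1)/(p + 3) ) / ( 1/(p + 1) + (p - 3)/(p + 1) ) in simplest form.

(-p^3 + 5*p^2 + 21*p + 15)/(p^3 + p^2 - 6*p)

Numerator: 5/p - (p - 1)/(p + 3) = (-p^2 + 6*p + 15)/(p^2 + 3*p)
Denominator: 1/(p + 1) + (p - 3)/(p + 1) = (p - 2)/(p + 1)
Divide: ((-p^2 + 6*p + 15)/(p^2 + 3*p)) · ((p + 1)/(p - 2)) = (-p^3 + 5*p^2 + 21*p + 15)/(p^3 + p^2 - 6*p)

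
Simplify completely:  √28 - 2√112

-6*√7

√28 = 2*√7; 2√112 = 8*√7
Combine: (2 - 8)·√7 = -6*√7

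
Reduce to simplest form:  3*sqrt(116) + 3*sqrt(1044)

24*sqrt(29)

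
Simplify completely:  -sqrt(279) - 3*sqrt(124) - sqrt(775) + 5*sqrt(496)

6*sqrt(31)

sqrt(279) = 3*sqrt(31); 3*sqrt(124) = 6*sqrt(31); sqrt(775) = 5*sqrt(31); 5*sqrt(496) = 20*sqrt(31)
Combine: (-3 - 6 - 5 + 20)·sqrt(31) = 6*sqrt(31)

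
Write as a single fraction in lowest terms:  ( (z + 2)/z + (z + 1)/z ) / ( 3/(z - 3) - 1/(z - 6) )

Numerator: (z + 2)/z + (z + 1)/z = (2*z + 3)/z
Denominator: 3/(z - 3) - 1/(z - 6) = (2*z - 15)/(z² - 9*z + 18)
Divide: ((2*z + 3)/z) · ((z² - 9*z + 18)/(2*z - 15)) = (2*z³ - 15*z² + 9*z + 54)/(2*z² - 15*z)

(2*z³ - 15*z² + 9*z + 54)/(2*z² - 15*z)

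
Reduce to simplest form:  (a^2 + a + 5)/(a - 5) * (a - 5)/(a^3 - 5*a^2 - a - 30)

1/(a - 6)

Factor: a^3 - 5*a^2 - a - 30 = (a^2 + a + 5)*(a - 6)
Cancel the common factors (a^2 + a + 5), (a - 5).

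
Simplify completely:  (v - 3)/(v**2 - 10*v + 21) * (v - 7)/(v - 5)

Factor: v**2 - 10*v + 21 = (v - 3)*(v - 7)
Cancel the common factors (v - 7), (v - 3).

1/(v - 5)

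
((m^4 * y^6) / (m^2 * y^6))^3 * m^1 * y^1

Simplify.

m^7*y

Inside the bracket: m^2
Raise to the power 3: m^6
Multiply by m^1 * y^1: add exponents.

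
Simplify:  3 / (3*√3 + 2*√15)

Multiply numerator and denominator by -2*√15 + 3*√3.
Denominator becomes -33; numerator becomes -6*√15 + 9*√3.

(-3*√3 + 2*√15)/11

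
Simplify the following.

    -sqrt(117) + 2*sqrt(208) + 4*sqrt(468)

sqrt(117) = 3*sqrt(13); 2*sqrt(208) = 8*sqrt(13); 4*sqrt(468) = 24*sqrt(13)
Combine: (-3 + 8 + 24)·sqrt(13) = 29*sqrt(13)

29*sqrt(13)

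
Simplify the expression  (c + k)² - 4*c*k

After expansion: c² - 2*c*k + k² — a perfect-square trinomial.

(c - k)²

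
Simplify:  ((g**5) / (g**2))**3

g**9

Inside the bracket: g**3
Raise to the power 3: g**9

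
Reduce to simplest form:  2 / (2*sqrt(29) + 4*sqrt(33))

(-sqrt(29) + 2*sqrt(33))/103

Multiply numerator and denominator by -4*sqrt(33) + 2*sqrt(29).
Denominator becomes -412; numerator becomes -8*sqrt(33) + 4*sqrt(29).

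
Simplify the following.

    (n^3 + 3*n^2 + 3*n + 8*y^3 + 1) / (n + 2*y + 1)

Factor as (a+b)(a^2-ab+b^2) with a=(2*y), b=(n + 1).

n^2 - 2*n*y + 2*n + 4*y^2 - 2*y + 1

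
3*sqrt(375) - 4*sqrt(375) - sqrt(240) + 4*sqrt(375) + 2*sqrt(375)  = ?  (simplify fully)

3*sqrt(375) = 15*sqrt(15); 4*sqrt(375) = 20*sqrt(15); sqrt(240) = 4*sqrt(15); 4*sqrt(375) = 20*sqrt(15); 2*sqrt(375) = 10*sqrt(15)
Combine: (15 - 20 - 4 + 20 + 10)·sqrt(15) = 21*sqrt(15)

21*sqrt(15)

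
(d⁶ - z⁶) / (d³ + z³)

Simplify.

Difference of sixth powers: factor out (d³ + z³).

d³ - z³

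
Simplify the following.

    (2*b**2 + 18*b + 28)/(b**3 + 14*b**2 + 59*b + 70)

Factor: 2*b**2 + 18*b + 28 = 2*(b + 7)*(b + 2);  b**3 + 14*b**2 + 59*b + 70 = (b + 2)*(b + 7)*(b + 5)
Cancel the common factors (b + 2), (b + 7).

2/(b + 5)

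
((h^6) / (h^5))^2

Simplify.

Inside the bracket: h^1
Raise to the power 2: h^2

h^2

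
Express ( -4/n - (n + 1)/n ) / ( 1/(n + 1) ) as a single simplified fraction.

Numerator: -4/n - (n + 1)/n = (-n - 5)/n
Denominator: 1/(n + 1) = 1/(n + 1)
Divide: ((-n - 5)/n) · (n + 1) = (-n^2 - 6*n - 5)/n

(-n^2 - 6*n - 5)/n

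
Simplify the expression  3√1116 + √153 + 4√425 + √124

23*√17 + 20*√31

3√1116 = 18*√31; √153 = 3*√17; 4√425 = 20*√17; √124 = 2*√31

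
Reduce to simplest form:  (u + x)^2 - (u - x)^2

4*u*x

Only the odd-power cross terms survive.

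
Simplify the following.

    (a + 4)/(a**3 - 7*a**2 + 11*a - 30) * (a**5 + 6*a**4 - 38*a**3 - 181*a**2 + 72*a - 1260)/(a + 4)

a**2 + 13*a + 42

Factor: a**3 - 7*a**2 + 11*a - 30 = (a - 6)*(a**2 - a + 5);  a**5 + 6*a**4 - 38*a**3 - 181*a**2 + 72*a - 1260 = (a + 7)*(a**2 - a + 5)*(a - 6)*(a + 6)
Cancel the common factors (a**2 - a + 5), (a - 6), (a + 4).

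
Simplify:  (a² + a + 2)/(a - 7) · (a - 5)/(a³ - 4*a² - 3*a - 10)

1/(a - 7)

Factor: a³ - 4*a² - 3*a - 10 = (a - 5)·(a² + a + 2)
Cancel the common factors (a² + a + 2), (a - 5).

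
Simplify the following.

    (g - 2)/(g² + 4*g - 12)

1/(g + 6)

Factor: g² + 4*g - 12 = (g - 2)·(g + 6)
Cancel the common factor (g - 2).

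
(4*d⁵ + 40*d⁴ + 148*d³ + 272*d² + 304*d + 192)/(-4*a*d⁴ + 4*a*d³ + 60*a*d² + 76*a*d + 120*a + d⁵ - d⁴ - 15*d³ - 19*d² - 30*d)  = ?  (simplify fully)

Factor: 4*d⁵ + 40*d⁴ + 148*d³ + 272*d² + 304*d + 192 = 4·(d² + d + 2)·(d + 4)·(d + 2)·(d + 3);  -4*a*d⁴ + 4*a*d³ + 60*a*d² + 76*a*d + 120*a + d⁵ - d⁴ - 15*d³ - 19*d² - 30*d = (d² + d + 2)·(d + 3)·(-4*a + d)·(d - 5)
Cancel the common factors (d² + d + 2), (d + 3).

(-4*d² - 24*d - 32)/(4*a*d - 20*a - d² + 5*d)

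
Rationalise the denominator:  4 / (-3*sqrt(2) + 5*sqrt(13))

(12*sqrt(2) + 20*sqrt(13))/307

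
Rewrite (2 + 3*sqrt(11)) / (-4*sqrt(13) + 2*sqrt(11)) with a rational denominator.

Multiply numerator and denominator by 2*sqrt(11) + 4*sqrt(13).
Denominator becomes -164; numerator becomes 4*sqrt(11) + 8*sqrt(13) + 66 + 12*sqrt(143).

(-6*sqrt(143) - 33 - 4*sqrt(13) - 2*sqrt(11))/82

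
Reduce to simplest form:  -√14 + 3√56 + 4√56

√14 = √14; 3√56 = 6*√14; 4√56 = 8*√14
Combine: (-1 + 6 + 8)·√14 = 13*√14

13*√14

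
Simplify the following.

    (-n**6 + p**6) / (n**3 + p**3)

Factor p**6 - n**6 and cancel (n**3 + p**3).

-n**3 + p**3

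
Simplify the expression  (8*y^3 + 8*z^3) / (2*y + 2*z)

(2*z)^3 + (2*y)^3 = (2*y + 2*z)(4*y^2 - 4*y*z + 4*z^2).

4*y^2 - 4*y*z + 4*z^2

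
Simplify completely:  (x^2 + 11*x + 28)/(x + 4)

Factor: x^2 + 11*x + 28 = (x + 4)*(x + 7)
Cancel the common factor (x + 4).

x + 7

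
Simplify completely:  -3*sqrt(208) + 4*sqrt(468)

12*sqrt(13)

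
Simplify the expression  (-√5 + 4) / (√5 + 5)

Multiply numerator and denominator by -√5 + 5.
Denominator becomes 20; numerator becomes -9*√5 + 25.

(-9*√5 + 25)/20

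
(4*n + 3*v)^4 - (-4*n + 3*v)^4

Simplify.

Write as f((3*v),(4*n)) - f((3*v),-(4*n)) and expand.

1536*n^3*v + 864*n*v^3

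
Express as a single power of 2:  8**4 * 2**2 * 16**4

8**4 = 2**12; 2**2 = 2**2; 16**4 = 2**16
Combine exponents: 2**30

2**30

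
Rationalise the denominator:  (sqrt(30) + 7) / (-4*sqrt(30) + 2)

(-15*sqrt(30) - 67)/238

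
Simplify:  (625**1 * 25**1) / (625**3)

5**(-6)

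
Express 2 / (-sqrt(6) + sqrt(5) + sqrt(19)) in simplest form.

(-9*sqrt(6) - 4*sqrt(19) + 10*sqrt(5) + sqrt(570))/14

Group as (sqrt(5) + sqrt(19)) - sqrt(6); multiply by (sqrt(5) + sqrt(19)) + sqrt(6), then rationalise the remaining surd.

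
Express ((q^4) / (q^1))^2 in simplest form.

q^6

Inside the bracket: q^3
Raise to the power 2: q^6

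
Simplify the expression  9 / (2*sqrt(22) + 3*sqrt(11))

(-18*sqrt(22) + 27*sqrt(11))/11

Multiply numerator and denominator by -3*sqrt(11) + 2*sqrt(22).
Denominator becomes -11; numerator becomes -27*sqrt(11) + 18*sqrt(22).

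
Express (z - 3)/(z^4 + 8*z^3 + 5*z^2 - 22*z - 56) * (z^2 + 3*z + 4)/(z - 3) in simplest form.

1/(z^2 + 5*z - 14)

Factor: z^4 + 8*z^3 + 5*z^2 - 22*z - 56 = (z - 2)*(z + 7)*(z^2 + 3*z + 4)
Cancel the common factors (z^2 + 3*z + 4), (z - 3).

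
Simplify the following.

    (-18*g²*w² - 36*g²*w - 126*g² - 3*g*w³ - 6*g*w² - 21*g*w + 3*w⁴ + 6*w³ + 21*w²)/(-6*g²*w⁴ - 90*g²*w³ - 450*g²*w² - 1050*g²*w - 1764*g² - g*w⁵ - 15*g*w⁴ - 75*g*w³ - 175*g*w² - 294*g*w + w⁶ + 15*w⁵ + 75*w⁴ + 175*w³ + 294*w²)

Factor: -18*g²*w² - 36*g²*w - 126*g² - 3*g*w³ - 6*g*w² - 21*g*w + 3*w⁴ + 6*w³ + 21*w² = 3·(w² + 2*w + 7)·(2*g + w)·(-3*g + w);  -6*g²*w⁴ - 90*g²*w³ - 450*g²*w² - 1050*g²*w - 1764*g² - g*w⁵ - 15*g*w⁴ - 75*g*w³ - 175*g*w² - 294*g*w + w⁶ + 15*w⁵ + 75*w⁴ + 175*w³ + 294*w² = (w² + 2*w + 7)·(2*g + w)·(w + 7)·(-3*g + w)·(w + 6)
Cancel the common factors (w² + 2*w + 7), (-3*g + w), (2*g + w).

3/(w² + 13*w + 42)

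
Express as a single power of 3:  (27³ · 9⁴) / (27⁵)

3^2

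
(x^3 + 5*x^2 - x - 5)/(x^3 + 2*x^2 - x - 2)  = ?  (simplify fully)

(x + 5)/(x + 2)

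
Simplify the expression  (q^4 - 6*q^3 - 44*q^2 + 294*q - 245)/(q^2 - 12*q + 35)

q^2 + 6*q - 7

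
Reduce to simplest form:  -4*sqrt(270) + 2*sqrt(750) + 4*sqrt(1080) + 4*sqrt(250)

4*sqrt(270) = 12*sqrt(30); 2*sqrt(750) = 10*sqrt(30); 4*sqrt(1080) = 24*sqrt(30); 4*sqrt(250) = 20*sqrt(10)

20*sqrt(10) + 22*sqrt(30)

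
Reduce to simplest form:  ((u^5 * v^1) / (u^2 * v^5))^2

u^6/v^8

Inside the bracket: u^3 * (v^-4)
Raise to the power 2: u^6 * (v^-8)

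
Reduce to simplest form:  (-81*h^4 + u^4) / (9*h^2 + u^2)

-9*h^2 + u^2

Difference of fourth powers: factor out (9*h^2 + u^2).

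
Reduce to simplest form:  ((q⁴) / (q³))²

q²

Inside the bracket: q¹
Raise to the power 2: q²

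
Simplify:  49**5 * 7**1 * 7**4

7**15

49**5 = 7**10; 7**1 = 7**1; 7**4 = 7**4
Combine exponents: 7**15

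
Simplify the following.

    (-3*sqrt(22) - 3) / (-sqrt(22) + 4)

(5*sqrt(22) + 26)/2

Multiply numerator and denominator by 4 + sqrt(22).
Denominator becomes -6; numerator becomes -78 - 15*sqrt(22).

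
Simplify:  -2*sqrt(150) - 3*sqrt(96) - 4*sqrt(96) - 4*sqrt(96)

2*sqrt(150) = 10*sqrt(6); 3*sqrt(96) = 12*sqrt(6); 4*sqrt(96) = 16*sqrt(6); 4*sqrt(96) = 16*sqrt(6)
Combine: (-10 - 12 - 16 - 16)·sqrt(6) = -54*sqrt(6)

-54*sqrt(6)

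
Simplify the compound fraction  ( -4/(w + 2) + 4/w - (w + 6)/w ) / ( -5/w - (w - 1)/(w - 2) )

(w³ + 6*w² - 12*w - 8)/(w³ + 6*w² - 2*w - 20)

Numerator: -4/(w + 2) + 4/w - (w + 6)/w = (-w² - 8*w - 4)/(w² + 2*w)
Denominator: -5/w - (w - 1)/(w - 2) = (-w² - 4*w + 10)/(w² - 2*w)
Divide: ((-w² - 8*w - 4)/(w² + 2*w)) · ((w² - 2*w)/(-w² - 4*w + 10)) = (w³ + 6*w² - 12*w - 8)/(w³ + 6*w² - 2*w - 20)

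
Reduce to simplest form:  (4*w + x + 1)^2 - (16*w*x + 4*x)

(4*w - x + 1)^2

After expansion: 16*w^2 - 8*w*x + 8*w + x^2 - 2*x + 1 — a perfect-square trinomial.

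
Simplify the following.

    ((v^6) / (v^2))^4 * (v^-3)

v^13

Inside the bracket: v^4
Raise to the power 4: v^16
Multiply by (v^-3): add exponents.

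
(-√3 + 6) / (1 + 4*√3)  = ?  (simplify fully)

Multiply numerator and denominator by -4*√3 + 1.
Denominator becomes -47; numerator becomes -25*√3 + 18.

(-18 + 25*√3)/47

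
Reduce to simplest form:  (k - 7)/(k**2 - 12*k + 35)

1/(k - 5)

Factor: k**2 - 12*k + 35 = (k - 5)*(k - 7)
Cancel the common factor (k - 7).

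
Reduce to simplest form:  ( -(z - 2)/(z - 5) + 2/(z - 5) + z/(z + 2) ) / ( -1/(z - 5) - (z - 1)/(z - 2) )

Numerator: -(z - 2)/(z - 5) + 2/(z - 5) + z/(z + 2) = (-3*z + 8)/(z**2 - 3*z - 10)
Denominator: -1/(z - 5) - (z - 1)/(z - 2) = (-z**2 + 5*z - 3)/(z**2 - 7*z + 10)
Divide: ((-3*z + 8)/(z**2 - 3*z - 10)) · ((z**2 - 7*z + 10)/(-z**2 + 5*z - 3)) = (3*z**2 - 14*z + 16)/(z**3 - 3*z**2 - 7*z + 6)

(3*z**2 - 14*z + 16)/(z**3 - 3*z**2 - 7*z + 6)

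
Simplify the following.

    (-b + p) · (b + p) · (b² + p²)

-b⁴ + p⁴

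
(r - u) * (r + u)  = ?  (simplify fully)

r^2 - u^2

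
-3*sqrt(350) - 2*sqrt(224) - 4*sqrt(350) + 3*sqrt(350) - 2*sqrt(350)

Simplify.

-38*sqrt(14)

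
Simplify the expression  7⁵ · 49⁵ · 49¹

7⁵ = 7^5; 49⁵ = 7^10; 49¹ = 7^2
Combine exponents: 7^17

7^17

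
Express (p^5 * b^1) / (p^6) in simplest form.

b/p

Quotient: (p^-1) * b^1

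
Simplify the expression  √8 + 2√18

√8 = 2*√2; 2√18 = 6*√2
Combine: (2 + 6)·√2 = 8*√2

8*√2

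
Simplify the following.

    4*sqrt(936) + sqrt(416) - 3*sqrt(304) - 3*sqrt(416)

4*sqrt(936) = 24*sqrt(26); sqrt(416) = 4*sqrt(26); 3*sqrt(304) = 12*sqrt(19); 3*sqrt(416) = 12*sqrt(26)

-12*sqrt(19) + 16*sqrt(26)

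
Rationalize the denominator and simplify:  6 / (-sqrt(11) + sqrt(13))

Multiply numerator and denominator by sqrt(11) + sqrt(13).
Denominator becomes 2; numerator becomes 6*sqrt(11) + 6*sqrt(13).

3*sqrt(11) + 3*sqrt(13)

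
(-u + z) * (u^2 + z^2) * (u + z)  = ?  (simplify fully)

Pair the conjugate factors: (z+u)(z-u) = -u^2 + z^2, then repeat with the next factor.

-u^4 + z^4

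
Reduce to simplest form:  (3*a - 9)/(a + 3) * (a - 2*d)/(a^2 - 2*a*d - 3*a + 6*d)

3/(a + 3)

Factor: 3*a - 9 = 3*(a - 3);  a^2 - 2*a*d - 3*a + 6*d = (a - 2*d)*(a - 3)
Cancel the common factors (a - 3), (a - 2*d).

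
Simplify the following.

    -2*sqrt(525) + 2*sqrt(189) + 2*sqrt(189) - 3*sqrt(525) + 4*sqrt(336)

2*sqrt(525) = 10*sqrt(21); 2*sqrt(189) = 6*sqrt(21); 2*sqrt(189) = 6*sqrt(21); 3*sqrt(525) = 15*sqrt(21); 4*sqrt(336) = 16*sqrt(21)
Combine: (-10 + 6 + 6 - 15 + 16)·sqrt(21) = 3*sqrt(21)

3*sqrt(21)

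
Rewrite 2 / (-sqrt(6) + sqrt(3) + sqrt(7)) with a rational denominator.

Group as (sqrt(3) + sqrt(7)) - sqrt(6); multiply by (sqrt(3) + sqrt(7)) + sqrt(6), then rationalise the remaining surd.

(-2*sqrt(6) + sqrt(7) + 5*sqrt(3) + 3*sqrt(14))/17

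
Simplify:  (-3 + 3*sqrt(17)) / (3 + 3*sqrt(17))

Multiply numerator and denominator by -3*sqrt(17) + 3.
Denominator becomes -144; numerator becomes -162 + 18*sqrt(17).

(-sqrt(17) + 9)/8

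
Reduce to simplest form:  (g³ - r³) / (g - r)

Factor as (a-b)(a^2+ab+b^2) with a=g, b=r.

g² + g*r + r²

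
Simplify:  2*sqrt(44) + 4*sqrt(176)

20*sqrt(11)

2*sqrt(44) = 4*sqrt(11); 4*sqrt(176) = 16*sqrt(11)
Combine: (4 + 16)·sqrt(11) = 20*sqrt(11)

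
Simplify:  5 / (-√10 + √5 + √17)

(-30*√10 - 5*√17 + 55*√5 + 25*√34)/98

Group as (√5 + √17) - √10; multiply by (√5 + √17) + √10, then rationalise the remaining surd.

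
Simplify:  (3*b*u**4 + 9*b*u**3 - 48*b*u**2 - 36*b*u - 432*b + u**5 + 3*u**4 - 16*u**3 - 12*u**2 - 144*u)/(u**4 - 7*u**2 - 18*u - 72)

Factor: 3*b*u**4 + 9*b*u**3 - 48*b*u**2 - 36*b*u - 432*b + u**5 + 3*u**4 - 16*u**3 - 12*u**2 - 144*u = (u + 6)*(u - 4)*(3*b + u)*(u**2 + u + 6);  u**4 - 7*u**2 - 18*u - 72 = (u**2 + u + 6)*(u + 3)*(u - 4)
Cancel the common factors (u**2 + u + 6), (u - 4).

(3*b*u + 18*b + u**2 + 6*u)/(u + 3)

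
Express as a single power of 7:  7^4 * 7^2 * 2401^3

7^4 = 7^4; 7^2 = 7^2; 2401^3 = 7^12
Combine exponents: 7^18

7^18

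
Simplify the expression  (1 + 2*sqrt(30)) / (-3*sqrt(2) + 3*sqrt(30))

Multiply numerator and denominator by 3*sqrt(2) + 3*sqrt(30).
Denominator becomes 252; numerator becomes 3*sqrt(2) + 3*sqrt(30) + 12*sqrt(15) + 180.

(sqrt(2) + sqrt(30) + 4*sqrt(15) + 60)/84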